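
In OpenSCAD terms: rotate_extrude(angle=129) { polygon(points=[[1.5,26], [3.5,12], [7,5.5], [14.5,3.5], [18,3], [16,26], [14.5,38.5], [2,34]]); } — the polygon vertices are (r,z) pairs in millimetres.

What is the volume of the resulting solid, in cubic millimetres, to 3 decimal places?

Profile (r,z), 8 vertices: (1.5,26) (3.5,12) (7,5.5) (14.5,3.5) (18,3) (16,26) (14.5,38.5) (2,34)
edge 0: (1.5,26)→(3.5,12)  cross = 1.5·12 − 3.5·26 = -73.0000; (r_i+r_j)·cross = 5·-73.0000 = -365.0000
edge 1: (3.5,12)→(7,5.5)  cross = 3.5·5.5 − 7·12 = -64.7500; (r_i+r_j)·cross = 10.5·-64.7500 = -679.8750
edge 2: (7,5.5)→(14.5,3.5)  cross = 7·3.5 − 14.5·5.5 = -55.2500; (r_i+r_j)·cross = 21.5·-55.2500 = -1187.8750
edge 3: (14.5,3.5)→(18,3)  cross = 14.5·3 − 18·3.5 = -19.5000; (r_i+r_j)·cross = 32.5·-19.5000 = -633.7500
edge 4: (18,3)→(16,26)  cross = 18·26 − 16·3 = 420.0000; (r_i+r_j)·cross = 34·420.0000 = 14280.0000
edge 5: (16,26)→(14.5,38.5)  cross = 16·38.5 − 14.5·26 = 239.0000; (r_i+r_j)·cross = 30.5·239.0000 = 7289.5000
edge 6: (14.5,38.5)→(2,34)  cross = 14.5·34 − 2·38.5 = 416.0000; (r_i+r_j)·cross = 16.5·416.0000 = 6864.0000
edge 7: (2,34)→(1.5,26)  cross = 2·26 − 1.5·34 = 1.0000; (r_i+r_j)·cross = 3.5·1.0000 = 3.5000
Σcross = 863.5000 → A = |Σcross|/2 = 431.7500 mm²
Σ(r_i+r_j)·cross = 25570.5000 → first moment M = |Σ|/6 = 4261.7500
R_c = M/A = 4261.7500/431.7500 = 9.8709 mm
θ = 129° = 2.251475 rad
V = θ·R_c·A = 2.251475·9.8709·431.7500 = 9595.222 mm³

Volume = 9595.222 mm³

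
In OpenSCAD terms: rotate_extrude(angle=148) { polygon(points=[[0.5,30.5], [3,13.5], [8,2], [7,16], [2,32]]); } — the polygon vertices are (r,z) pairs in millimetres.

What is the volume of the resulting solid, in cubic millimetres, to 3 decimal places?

Profile (r,z), 5 vertices: (0.5,30.5) (3,13.5) (8,2) (7,16) (2,32)
edge 0: (0.5,30.5)→(3,13.5)  cross = 0.5·13.5 − 3·30.5 = -84.7500; (r_i+r_j)·cross = 3.5·-84.7500 = -296.6250
edge 1: (3,13.5)→(8,2)  cross = 3·2 − 8·13.5 = -102.0000; (r_i+r_j)·cross = 11·-102.0000 = -1122.0000
edge 2: (8,2)→(7,16)  cross = 8·16 − 7·2 = 114.0000; (r_i+r_j)·cross = 15·114.0000 = 1710.0000
edge 3: (7,16)→(2,32)  cross = 7·32 − 2·16 = 192.0000; (r_i+r_j)·cross = 9·192.0000 = 1728.0000
edge 4: (2,32)→(0.5,30.5)  cross = 2·30.5 − 0.5·32 = 45.0000; (r_i+r_j)·cross = 2.5·45.0000 = 112.5000
Σcross = 164.2500 → A = |Σcross|/2 = 82.1250 mm²
Σ(r_i+r_j)·cross = 2131.8750 → first moment M = |Σ|/6 = 355.3125
R_c = M/A = 355.3125/82.1250 = 4.3265 mm
θ = 148° = 2.583087 rad
V = θ·R_c·A = 2.583087·4.3265·82.1250 = 917.803 mm³

Volume = 917.803 mm³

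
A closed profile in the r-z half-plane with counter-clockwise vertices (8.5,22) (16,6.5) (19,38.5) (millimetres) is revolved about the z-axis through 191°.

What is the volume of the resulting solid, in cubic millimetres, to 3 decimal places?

Profile (r,z), 3 vertices: (8.5,22) (16,6.5) (19,38.5)
edge 0: (8.5,22)→(16,6.5)  cross = 8.5·6.5 − 16·22 = -296.7500; (r_i+r_j)·cross = 24.5·-296.7500 = -7270.3750
edge 1: (16,6.5)→(19,38.5)  cross = 16·38.5 − 19·6.5 = 492.5000; (r_i+r_j)·cross = 35·492.5000 = 17237.5000
edge 2: (19,38.5)→(8.5,22)  cross = 19·22 − 8.5·38.5 = 90.7500; (r_i+r_j)·cross = 27.5·90.7500 = 2495.6250
Σcross = 286.5000 → A = |Σcross|/2 = 143.2500 mm²
Σ(r_i+r_j)·cross = 12462.7500 → first moment M = |Σ|/6 = 2077.1250
R_c = M/A = 2077.1250/143.2500 = 14.5000 mm
θ = 191° = 3.333579 rad
V = θ·R_c·A = 3.333579·14.5000·143.2500 = 6924.260 mm³

Volume = 6924.260 mm³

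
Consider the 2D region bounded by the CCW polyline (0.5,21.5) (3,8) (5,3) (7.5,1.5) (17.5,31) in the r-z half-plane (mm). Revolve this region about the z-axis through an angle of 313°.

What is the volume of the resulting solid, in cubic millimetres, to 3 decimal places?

Volume = 10017.557 mm³

Profile (r,z), 5 vertices: (0.5,21.5) (3,8) (5,3) (7.5,1.5) (17.5,31)
edge 0: (0.5,21.5)→(3,8)  cross = 0.5·8 − 3·21.5 = -60.5000; (r_i+r_j)·cross = 3.5·-60.5000 = -211.7500
edge 1: (3,8)→(5,3)  cross = 3·3 − 5·8 = -31.0000; (r_i+r_j)·cross = 8·-31.0000 = -248.0000
edge 2: (5,3)→(7.5,1.5)  cross = 5·1.5 − 7.5·3 = -15.0000; (r_i+r_j)·cross = 12.5·-15.0000 = -187.5000
edge 3: (7.5,1.5)→(17.5,31)  cross = 7.5·31 − 17.5·1.5 = 206.2500; (r_i+r_j)·cross = 25·206.2500 = 5156.2500
edge 4: (17.5,31)→(0.5,21.5)  cross = 17.5·21.5 − 0.5·31 = 360.7500; (r_i+r_j)·cross = 18·360.7500 = 6493.5000
Σcross = 460.5000 → A = |Σcross|/2 = 230.2500 mm²
Σ(r_i+r_j)·cross = 11002.5000 → first moment M = |Σ|/6 = 1833.7500
R_c = M/A = 1833.7500/230.2500 = 7.9642 mm
θ = 313° = 5.462881 rad
V = θ·R_c·A = 5.462881·7.9642·230.2500 = 10017.557 mm³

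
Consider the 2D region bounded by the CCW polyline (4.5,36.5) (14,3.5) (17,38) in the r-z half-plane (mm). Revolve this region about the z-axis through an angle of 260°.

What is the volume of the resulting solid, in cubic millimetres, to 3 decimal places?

Volume = 11457.803 mm³

Profile (r,z), 3 vertices: (4.5,36.5) (14,3.5) (17,38)
edge 0: (4.5,36.5)→(14,3.5)  cross = 4.5·3.5 − 14·36.5 = -495.2500; (r_i+r_j)·cross = 18.5·-495.2500 = -9162.1250
edge 1: (14,3.5)→(17,38)  cross = 14·38 − 17·3.5 = 472.5000; (r_i+r_j)·cross = 31·472.5000 = 14647.5000
edge 2: (17,38)→(4.5,36.5)  cross = 17·36.5 − 4.5·38 = 449.5000; (r_i+r_j)·cross = 21.5·449.5000 = 9664.2500
Σcross = 426.7500 → A = |Σcross|/2 = 213.3750 mm²
Σ(r_i+r_j)·cross = 15149.6250 → first moment M = |Σ|/6 = 2524.9375
R_c = M/A = 2524.9375/213.3750 = 11.8333 mm
θ = 260° = 4.537856 rad
V = θ·R_c·A = 4.537856·11.8333·213.3750 = 11457.803 mm³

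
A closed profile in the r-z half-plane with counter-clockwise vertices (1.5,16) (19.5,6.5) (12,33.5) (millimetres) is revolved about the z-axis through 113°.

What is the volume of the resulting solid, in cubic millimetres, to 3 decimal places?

Profile (r,z), 3 vertices: (1.5,16) (19.5,6.5) (12,33.5)
edge 0: (1.5,16)→(19.5,6.5)  cross = 1.5·6.5 − 19.5·16 = -302.2500; (r_i+r_j)·cross = 21·-302.2500 = -6347.2500
edge 1: (19.5,6.5)→(12,33.5)  cross = 19.5·33.5 − 12·6.5 = 575.2500; (r_i+r_j)·cross = 31.5·575.2500 = 18120.3750
edge 2: (12,33.5)→(1.5,16)  cross = 12·16 − 1.5·33.5 = 141.7500; (r_i+r_j)·cross = 13.5·141.7500 = 1913.6250
Σcross = 414.7500 → A = |Σcross|/2 = 207.3750 mm²
Σ(r_i+r_j)·cross = 13686.7500 → first moment M = |Σ|/6 = 2281.1250
R_c = M/A = 2281.1250/207.3750 = 11.0000 mm
θ = 113° = 1.972222 rad
V = θ·R_c·A = 1.972222·11.0000·207.3750 = 4498.885 mm³

Volume = 4498.885 mm³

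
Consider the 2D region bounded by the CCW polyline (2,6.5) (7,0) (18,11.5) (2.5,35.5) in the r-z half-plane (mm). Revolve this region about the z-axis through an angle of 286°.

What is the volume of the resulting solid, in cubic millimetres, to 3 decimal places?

Profile (r,z), 4 vertices: (2,6.5) (7,0) (18,11.5) (2.5,35.5)
edge 0: (2,6.5)→(7,0)  cross = 2·0 − 7·6.5 = -45.5000; (r_i+r_j)·cross = 9·-45.5000 = -409.5000
edge 1: (7,0)→(18,11.5)  cross = 7·11.5 − 18·0 = 80.5000; (r_i+r_j)·cross = 25·80.5000 = 2012.5000
edge 2: (18,11.5)→(2.5,35.5)  cross = 18·35.5 − 2.5·11.5 = 610.2500; (r_i+r_j)·cross = 20.5·610.2500 = 12510.1250
edge 3: (2.5,35.5)→(2,6.5)  cross = 2.5·6.5 − 2·35.5 = -54.7500; (r_i+r_j)·cross = 4.5·-54.7500 = -246.3750
Σcross = 590.5000 → A = |Σcross|/2 = 295.2500 mm²
Σ(r_i+r_j)·cross = 13866.7500 → first moment M = |Σ|/6 = 2311.1250
R_c = M/A = 2311.1250/295.2500 = 7.8277 mm
θ = 286° = 4.991642 rad
V = θ·R_c·A = 4.991642·7.8277·295.2500 = 11536.308 mm³

Volume = 11536.308 mm³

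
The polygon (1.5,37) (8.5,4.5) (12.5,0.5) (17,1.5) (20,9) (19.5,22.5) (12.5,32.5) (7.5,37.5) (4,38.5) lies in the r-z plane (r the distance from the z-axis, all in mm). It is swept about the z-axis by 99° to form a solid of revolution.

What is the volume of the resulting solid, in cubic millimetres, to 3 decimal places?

Volume = 8466.196 mm³

Profile (r,z), 9 vertices: (1.5,37) (8.5,4.5) (12.5,0.5) (17,1.5) (20,9) (19.5,22.5) (12.5,32.5) (7.5,37.5) (4,38.5)
edge 0: (1.5,37)→(8.5,4.5)  cross = 1.5·4.5 − 8.5·37 = -307.7500; (r_i+r_j)·cross = 10·-307.7500 = -3077.5000
edge 1: (8.5,4.5)→(12.5,0.5)  cross = 8.5·0.5 − 12.5·4.5 = -52.0000; (r_i+r_j)·cross = 21·-52.0000 = -1092.0000
edge 2: (12.5,0.5)→(17,1.5)  cross = 12.5·1.5 − 17·0.5 = 10.2500; (r_i+r_j)·cross = 29.5·10.2500 = 302.3750
edge 3: (17,1.5)→(20,9)  cross = 17·9 − 20·1.5 = 123.0000; (r_i+r_j)·cross = 37·123.0000 = 4551.0000
edge 4: (20,9)→(19.5,22.5)  cross = 20·22.5 − 19.5·9 = 274.5000; (r_i+r_j)·cross = 39.5·274.5000 = 10842.7500
edge 5: (19.5,22.5)→(12.5,32.5)  cross = 19.5·32.5 − 12.5·22.5 = 352.5000; (r_i+r_j)·cross = 32·352.5000 = 11280.0000
edge 6: (12.5,32.5)→(7.5,37.5)  cross = 12.5·37.5 − 7.5·32.5 = 225.0000; (r_i+r_j)·cross = 20·225.0000 = 4500.0000
edge 7: (7.5,37.5)→(4,38.5)  cross = 7.5·38.5 − 4·37.5 = 138.7500; (r_i+r_j)·cross = 11.5·138.7500 = 1595.6250
edge 8: (4,38.5)→(1.5,37)  cross = 4·37 − 1.5·38.5 = 90.2500; (r_i+r_j)·cross = 5.5·90.2500 = 496.3750
Σcross = 854.5000 → A = |Σcross|/2 = 427.2500 mm²
Σ(r_i+r_j)·cross = 29398.6250 → first moment M = |Σ|/6 = 4899.7708
R_c = M/A = 4899.7708/427.2500 = 11.4682 mm
θ = 99° = 1.727876 rad
V = θ·R_c·A = 1.727876·11.4682·427.2500 = 8466.196 mm³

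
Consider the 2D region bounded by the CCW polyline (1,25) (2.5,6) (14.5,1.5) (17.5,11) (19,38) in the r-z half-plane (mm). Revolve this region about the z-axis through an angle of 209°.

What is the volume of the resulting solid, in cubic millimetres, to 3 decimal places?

Profile (r,z), 5 vertices: (1,25) (2.5,6) (14.5,1.5) (17.5,11) (19,38)
edge 0: (1,25)→(2.5,6)  cross = 1·6 − 2.5·25 = -56.5000; (r_i+r_j)·cross = 3.5·-56.5000 = -197.7500
edge 1: (2.5,6)→(14.5,1.5)  cross = 2.5·1.5 − 14.5·6 = -83.2500; (r_i+r_j)·cross = 17·-83.2500 = -1415.2500
edge 2: (14.5,1.5)→(17.5,11)  cross = 14.5·11 − 17.5·1.5 = 133.2500; (r_i+r_j)·cross = 32·133.2500 = 4264.0000
edge 3: (17.5,11)→(19,38)  cross = 17.5·38 − 19·11 = 456.0000; (r_i+r_j)·cross = 36.5·456.0000 = 16644.0000
edge 4: (19,38)→(1,25)  cross = 19·25 − 1·38 = 437.0000; (r_i+r_j)·cross = 20·437.0000 = 8740.0000
Σcross = 886.5000 → A = |Σcross|/2 = 443.2500 mm²
Σ(r_i+r_j)·cross = 28035.0000 → first moment M = |Σ|/6 = 4672.5000
R_c = M/A = 4672.5000/443.2500 = 10.5415 mm
θ = 209° = 3.647738 rad
V = θ·R_c·A = 3.647738·10.5415·443.2500 = 17044.056 mm³

Volume = 17044.056 mm³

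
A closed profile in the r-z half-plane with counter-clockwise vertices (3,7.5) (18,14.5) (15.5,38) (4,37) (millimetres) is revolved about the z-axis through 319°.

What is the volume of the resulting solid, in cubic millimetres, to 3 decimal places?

Profile (r,z), 4 vertices: (3,7.5) (18,14.5) (15.5,38) (4,37)
edge 0: (3,7.5)→(18,14.5)  cross = 3·14.5 − 18·7.5 = -91.5000; (r_i+r_j)·cross = 21·-91.5000 = -1921.5000
edge 1: (18,14.5)→(15.5,38)  cross = 18·38 − 15.5·14.5 = 459.2500; (r_i+r_j)·cross = 33.5·459.2500 = 15384.8750
edge 2: (15.5,38)→(4,37)  cross = 15.5·37 − 4·38 = 421.5000; (r_i+r_j)·cross = 19.5·421.5000 = 8219.2500
edge 3: (4,37)→(3,7.5)  cross = 4·7.5 − 3·37 = -81.0000; (r_i+r_j)·cross = 7·-81.0000 = -567.0000
Σcross = 708.2500 → A = |Σcross|/2 = 354.1250 mm²
Σ(r_i+r_j)·cross = 21115.6250 → first moment M = |Σ|/6 = 3519.2708
R_c = M/A = 3519.2708/354.1250 = 9.9379 mm
θ = 319° = 5.567600 rad
V = θ·R_c·A = 5.567600·9.9379·354.1250 = 19593.893 mm³

Volume = 19593.893 mm³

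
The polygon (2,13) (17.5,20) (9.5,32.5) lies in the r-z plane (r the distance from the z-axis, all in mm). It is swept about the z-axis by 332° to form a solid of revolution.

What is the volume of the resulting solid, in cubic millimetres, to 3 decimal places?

Profile (r,z), 3 vertices: (2,13) (17.5,20) (9.5,32.5)
edge 0: (2,13)→(17.5,20)  cross = 2·20 − 17.5·13 = -187.5000; (r_i+r_j)·cross = 19.5·-187.5000 = -3656.2500
edge 1: (17.5,20)→(9.5,32.5)  cross = 17.5·32.5 − 9.5·20 = 378.7500; (r_i+r_j)·cross = 27·378.7500 = 10226.2500
edge 2: (9.5,32.5)→(2,13)  cross = 9.5·13 − 2·32.5 = 58.5000; (r_i+r_j)·cross = 11.5·58.5000 = 672.7500
Σcross = 249.7500 → A = |Σcross|/2 = 124.8750 mm²
Σ(r_i+r_j)·cross = 7242.7500 → first moment M = |Σ|/6 = 1207.1250
R_c = M/A = 1207.1250/124.8750 = 9.6667 mm
θ = 332° = 5.794493 rad
V = θ·R_c·A = 5.794493·9.6667·124.8750 = 6994.678 mm³

Volume = 6994.678 mm³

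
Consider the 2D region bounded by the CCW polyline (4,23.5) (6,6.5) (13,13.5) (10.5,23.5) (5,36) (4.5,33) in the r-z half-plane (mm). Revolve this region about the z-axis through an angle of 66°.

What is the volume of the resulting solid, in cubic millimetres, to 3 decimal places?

Volume = 1243.063 mm³

Profile (r,z), 6 vertices: (4,23.5) (6,6.5) (13,13.5) (10.5,23.5) (5,36) (4.5,33)
edge 0: (4,23.5)→(6,6.5)  cross = 4·6.5 − 6·23.5 = -115.0000; (r_i+r_j)·cross = 10·-115.0000 = -1150.0000
edge 1: (6,6.5)→(13,13.5)  cross = 6·13.5 − 13·6.5 = -3.5000; (r_i+r_j)·cross = 19·-3.5000 = -66.5000
edge 2: (13,13.5)→(10.5,23.5)  cross = 13·23.5 − 10.5·13.5 = 163.7500; (r_i+r_j)·cross = 23.5·163.7500 = 3848.1250
edge 3: (10.5,23.5)→(5,36)  cross = 10.5·36 − 5·23.5 = 260.5000; (r_i+r_j)·cross = 15.5·260.5000 = 4037.7500
edge 4: (5,36)→(4.5,33)  cross = 5·33 − 4.5·36 = 3.0000; (r_i+r_j)·cross = 9.5·3.0000 = 28.5000
edge 5: (4.5,33)→(4,23.5)  cross = 4.5·23.5 − 4·33 = -26.2500; (r_i+r_j)·cross = 8.5·-26.2500 = -223.1250
Σcross = 282.5000 → A = |Σcross|/2 = 141.2500 mm²
Σ(r_i+r_j)·cross = 6474.7500 → first moment M = |Σ|/6 = 1079.1250
R_c = M/A = 1079.1250/141.2500 = 7.6398 mm
θ = 66° = 1.151917 rad
V = θ·R_c·A = 1.151917·7.6398·141.2500 = 1243.063 mm³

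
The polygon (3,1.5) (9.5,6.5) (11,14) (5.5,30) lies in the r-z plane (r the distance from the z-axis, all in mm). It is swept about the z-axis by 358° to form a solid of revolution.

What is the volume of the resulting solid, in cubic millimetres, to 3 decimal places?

Profile (r,z), 4 vertices: (3,1.5) (9.5,6.5) (11,14) (5.5,30)
edge 0: (3,1.5)→(9.5,6.5)  cross = 3·6.5 − 9.5·1.5 = 5.2500; (r_i+r_j)·cross = 12.5·5.2500 = 65.6250
edge 1: (9.5,6.5)→(11,14)  cross = 9.5·14 − 11·6.5 = 61.5000; (r_i+r_j)·cross = 20.5·61.5000 = 1260.7500
edge 2: (11,14)→(5.5,30)  cross = 11·30 − 5.5·14 = 253.0000; (r_i+r_j)·cross = 16.5·253.0000 = 4174.5000
edge 3: (5.5,30)→(3,1.5)  cross = 5.5·1.5 − 3·30 = -81.7500; (r_i+r_j)·cross = 8.5·-81.7500 = -694.8750
Σcross = 238.0000 → A = |Σcross|/2 = 119.0000 mm²
Σ(r_i+r_j)·cross = 4806.0000 → first moment M = |Σ|/6 = 801.0000
R_c = M/A = 801.0000/119.0000 = 6.7311 mm
θ = 358° = 6.248279 rad
V = θ·R_c·A = 6.248279·6.7311·119.0000 = 5004.871 mm³

Volume = 5004.871 mm³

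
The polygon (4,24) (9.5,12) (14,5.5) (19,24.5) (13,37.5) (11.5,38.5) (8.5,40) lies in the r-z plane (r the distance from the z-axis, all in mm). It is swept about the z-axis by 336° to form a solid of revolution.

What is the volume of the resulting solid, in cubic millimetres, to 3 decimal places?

Volume = 19772.486 mm³

Profile (r,z), 7 vertices: (4,24) (9.5,12) (14,5.5) (19,24.5) (13,37.5) (11.5,38.5) (8.5,40)
edge 0: (4,24)→(9.5,12)  cross = 4·12 − 9.5·24 = -180.0000; (r_i+r_j)·cross = 13.5·-180.0000 = -2430.0000
edge 1: (9.5,12)→(14,5.5)  cross = 9.5·5.5 − 14·12 = -115.7500; (r_i+r_j)·cross = 23.5·-115.7500 = -2720.1250
edge 2: (14,5.5)→(19,24.5)  cross = 14·24.5 − 19·5.5 = 238.5000; (r_i+r_j)·cross = 33·238.5000 = 7870.5000
edge 3: (19,24.5)→(13,37.5)  cross = 19·37.5 − 13·24.5 = 394.0000; (r_i+r_j)·cross = 32·394.0000 = 12608.0000
edge 4: (13,37.5)→(11.5,38.5)  cross = 13·38.5 − 11.5·37.5 = 69.2500; (r_i+r_j)·cross = 24.5·69.2500 = 1696.6250
edge 5: (11.5,38.5)→(8.5,40)  cross = 11.5·40 − 8.5·38.5 = 132.7500; (r_i+r_j)·cross = 20·132.7500 = 2655.0000
edge 6: (8.5,40)→(4,24)  cross = 8.5·24 − 4·40 = 44.0000; (r_i+r_j)·cross = 12.5·44.0000 = 550.0000
Σcross = 582.7500 → A = |Σcross|/2 = 291.3750 mm²
Σ(r_i+r_j)·cross = 20230.0000 → first moment M = |Σ|/6 = 3371.6667
R_c = M/A = 3371.6667/291.3750 = 11.5716 mm
θ = 336° = 5.864306 rad
V = θ·R_c·A = 5.864306·11.5716·291.3750 = 19772.486 mm³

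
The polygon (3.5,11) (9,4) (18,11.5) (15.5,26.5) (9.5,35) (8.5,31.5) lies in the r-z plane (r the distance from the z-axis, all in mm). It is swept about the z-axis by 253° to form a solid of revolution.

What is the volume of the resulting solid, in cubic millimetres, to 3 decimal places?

Volume = 12434.103 mm³

Profile (r,z), 6 vertices: (3.5,11) (9,4) (18,11.5) (15.5,26.5) (9.5,35) (8.5,31.5)
edge 0: (3.5,11)→(9,4)  cross = 3.5·4 − 9·11 = -85.0000; (r_i+r_j)·cross = 12.5·-85.0000 = -1062.5000
edge 1: (9,4)→(18,11.5)  cross = 9·11.5 − 18·4 = 31.5000; (r_i+r_j)·cross = 27·31.5000 = 850.5000
edge 2: (18,11.5)→(15.5,26.5)  cross = 18·26.5 − 15.5·11.5 = 298.7500; (r_i+r_j)·cross = 33.5·298.7500 = 10008.1250
edge 3: (15.5,26.5)→(9.5,35)  cross = 15.5·35 − 9.5·26.5 = 290.7500; (r_i+r_j)·cross = 25·290.7500 = 7268.7500
edge 4: (9.5,35)→(8.5,31.5)  cross = 9.5·31.5 − 8.5·35 = 1.7500; (r_i+r_j)·cross = 18·1.7500 = 31.5000
edge 5: (8.5,31.5)→(3.5,11)  cross = 8.5·11 − 3.5·31.5 = -16.7500; (r_i+r_j)·cross = 12·-16.7500 = -201.0000
Σcross = 521.0000 → A = |Σcross|/2 = 260.5000 mm²
Σ(r_i+r_j)·cross = 16895.3750 → first moment M = |Σ|/6 = 2815.8958
R_c = M/A = 2815.8958/260.5000 = 10.8096 mm
θ = 253° = 4.415683 rad
V = θ·R_c·A = 4.415683·10.8096·260.5000 = 12434.103 mm³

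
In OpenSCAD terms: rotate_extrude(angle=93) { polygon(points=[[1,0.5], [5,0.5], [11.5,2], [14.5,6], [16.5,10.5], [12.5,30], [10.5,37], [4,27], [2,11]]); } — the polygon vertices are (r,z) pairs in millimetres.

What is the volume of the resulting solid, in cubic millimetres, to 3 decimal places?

Volume = 5022.282 mm³

Profile (r,z), 9 vertices: (1,0.5) (5,0.5) (11.5,2) (14.5,6) (16.5,10.5) (12.5,30) (10.5,37) (4,27) (2,11)
edge 0: (1,0.5)→(5,0.5)  cross = 1·0.5 − 5·0.5 = -2.0000; (r_i+r_j)·cross = 6·-2.0000 = -12.0000
edge 1: (5,0.5)→(11.5,2)  cross = 5·2 − 11.5·0.5 = 4.2500; (r_i+r_j)·cross = 16.5·4.2500 = 70.1250
edge 2: (11.5,2)→(14.5,6)  cross = 11.5·6 − 14.5·2 = 40.0000; (r_i+r_j)·cross = 26·40.0000 = 1040.0000
edge 3: (14.5,6)→(16.5,10.5)  cross = 14.5·10.5 − 16.5·6 = 53.2500; (r_i+r_j)·cross = 31·53.2500 = 1650.7500
edge 4: (16.5,10.5)→(12.5,30)  cross = 16.5·30 − 12.5·10.5 = 363.7500; (r_i+r_j)·cross = 29·363.7500 = 10548.7500
edge 5: (12.5,30)→(10.5,37)  cross = 12.5·37 − 10.5·30 = 147.5000; (r_i+r_j)·cross = 23·147.5000 = 3392.5000
edge 6: (10.5,37)→(4,27)  cross = 10.5·27 − 4·37 = 135.5000; (r_i+r_j)·cross = 14.5·135.5000 = 1964.7500
edge 7: (4,27)→(2,11)  cross = 4·11 − 2·27 = -10.0000; (r_i+r_j)·cross = 6·-10.0000 = -60.0000
edge 8: (2,11)→(1,0.5)  cross = 2·0.5 − 1·11 = -10.0000; (r_i+r_j)·cross = 3·-10.0000 = -30.0000
Σcross = 722.2500 → A = |Σcross|/2 = 361.1250 mm²
Σ(r_i+r_j)·cross = 18564.8750 → first moment M = |Σ|/6 = 3094.1458
R_c = M/A = 3094.1458/361.1250 = 8.5681 mm
θ = 93° = 1.623156 rad
V = θ·R_c·A = 1.623156·8.5681·361.1250 = 5022.282 mm³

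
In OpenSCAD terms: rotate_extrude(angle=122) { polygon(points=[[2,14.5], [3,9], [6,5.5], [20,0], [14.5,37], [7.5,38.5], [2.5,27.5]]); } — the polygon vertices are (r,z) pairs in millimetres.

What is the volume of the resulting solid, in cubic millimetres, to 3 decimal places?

Profile (r,z), 7 vertices: (2,14.5) (3,9) (6,5.5) (20,0) (14.5,37) (7.5,38.5) (2.5,27.5)
edge 0: (2,14.5)→(3,9)  cross = 2·9 − 3·14.5 = -25.5000; (r_i+r_j)·cross = 5·-25.5000 = -127.5000
edge 1: (3,9)→(6,5.5)  cross = 3·5.5 − 6·9 = -37.5000; (r_i+r_j)·cross = 9·-37.5000 = -337.5000
edge 2: (6,5.5)→(20,0)  cross = 6·0 − 20·5.5 = -110.0000; (r_i+r_j)·cross = 26·-110.0000 = -2860.0000
edge 3: (20,0)→(14.5,37)  cross = 20·37 − 14.5·0 = 740.0000; (r_i+r_j)·cross = 34.5·740.0000 = 25530.0000
edge 4: (14.5,37)→(7.5,38.5)  cross = 14.5·38.5 − 7.5·37 = 280.7500; (r_i+r_j)·cross = 22·280.7500 = 6176.5000
edge 5: (7.5,38.5)→(2.5,27.5)  cross = 7.5·27.5 − 2.5·38.5 = 110.0000; (r_i+r_j)·cross = 10·110.0000 = 1100.0000
edge 6: (2.5,27.5)→(2,14.5)  cross = 2.5·14.5 − 2·27.5 = -18.7500; (r_i+r_j)·cross = 4.5·-18.7500 = -84.3750
Σcross = 939.0000 → A = |Σcross|/2 = 469.5000 mm²
Σ(r_i+r_j)·cross = 29397.1250 → first moment M = |Σ|/6 = 4899.5208
R_c = M/A = 4899.5208/469.5000 = 10.4356 mm
θ = 122° = 2.129302 rad
V = θ·R_c·A = 2.129302·10.4356·469.5000 = 10432.558 mm³

Volume = 10432.558 mm³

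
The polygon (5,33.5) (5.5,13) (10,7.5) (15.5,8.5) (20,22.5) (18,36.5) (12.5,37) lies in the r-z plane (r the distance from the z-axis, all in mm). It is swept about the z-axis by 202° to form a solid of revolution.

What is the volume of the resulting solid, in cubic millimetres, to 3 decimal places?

Profile (r,z), 7 vertices: (5,33.5) (5.5,13) (10,7.5) (15.5,8.5) (20,22.5) (18,36.5) (12.5,37)
edge 0: (5,33.5)→(5.5,13)  cross = 5·13 − 5.5·33.5 = -119.2500; (r_i+r_j)·cross = 10.5·-119.2500 = -1252.1250
edge 1: (5.5,13)→(10,7.5)  cross = 5.5·7.5 − 10·13 = -88.7500; (r_i+r_j)·cross = 15.5·-88.7500 = -1375.6250
edge 2: (10,7.5)→(15.5,8.5)  cross = 10·8.5 − 15.5·7.5 = -31.2500; (r_i+r_j)·cross = 25.5·-31.2500 = -796.8750
edge 3: (15.5,8.5)→(20,22.5)  cross = 15.5·22.5 − 20·8.5 = 178.7500; (r_i+r_j)·cross = 35.5·178.7500 = 6345.6250
edge 4: (20,22.5)→(18,36.5)  cross = 20·36.5 − 18·22.5 = 325.0000; (r_i+r_j)·cross = 38·325.0000 = 12350.0000
edge 5: (18,36.5)→(12.5,37)  cross = 18·37 − 12.5·36.5 = 209.7500; (r_i+r_j)·cross = 30.5·209.7500 = 6397.3750
edge 6: (12.5,37)→(5,33.5)  cross = 12.5·33.5 − 5·37 = 233.7500; (r_i+r_j)·cross = 17.5·233.7500 = 4090.6250
Σcross = 708.0000 → A = |Σcross|/2 = 354.0000 mm²
Σ(r_i+r_j)·cross = 25759.0000 → first moment M = |Σ|/6 = 4293.1667
R_c = M/A = 4293.1667/354.0000 = 12.1276 mm
θ = 202° = 3.525565 rad
V = θ·R_c·A = 3.525565·12.1276·354.0000 = 15135.839 mm³

Volume = 15135.839 mm³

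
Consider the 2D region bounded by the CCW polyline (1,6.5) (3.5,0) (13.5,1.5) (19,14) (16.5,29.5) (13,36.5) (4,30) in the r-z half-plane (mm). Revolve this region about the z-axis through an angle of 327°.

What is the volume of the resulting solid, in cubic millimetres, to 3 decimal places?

Profile (r,z), 7 vertices: (1,6.5) (3.5,0) (13.5,1.5) (19,14) (16.5,29.5) (13,36.5) (4,30)
edge 0: (1,6.5)→(3.5,0)  cross = 1·0 − 3.5·6.5 = -22.7500; (r_i+r_j)·cross = 4.5·-22.7500 = -102.3750
edge 1: (3.5,0)→(13.5,1.5)  cross = 3.5·1.5 − 13.5·0 = 5.2500; (r_i+r_j)·cross = 17·5.2500 = 89.2500
edge 2: (13.5,1.5)→(19,14)  cross = 13.5·14 − 19·1.5 = 160.5000; (r_i+r_j)·cross = 32.5·160.5000 = 5216.2500
edge 3: (19,14)→(16.5,29.5)  cross = 19·29.5 − 16.5·14 = 329.5000; (r_i+r_j)·cross = 35.5·329.5000 = 11697.2500
edge 4: (16.5,29.5)→(13,36.5)  cross = 16.5·36.5 − 13·29.5 = 218.7500; (r_i+r_j)·cross = 29.5·218.7500 = 6453.1250
edge 5: (13,36.5)→(4,30)  cross = 13·30 − 4·36.5 = 244.0000; (r_i+r_j)·cross = 17·244.0000 = 4148.0000
edge 6: (4,30)→(1,6.5)  cross = 4·6.5 − 1·30 = -4.0000; (r_i+r_j)·cross = 5·-4.0000 = -20.0000
Σcross = 931.2500 → A = |Σcross|/2 = 465.6250 mm²
Σ(r_i+r_j)·cross = 27481.5000 → first moment M = |Σ|/6 = 4580.2500
R_c = M/A = 4580.2500/465.6250 = 9.8368 mm
θ = 327° = 5.707227 rad
V = θ·R_c·A = 5.707227·9.8368·465.6250 = 26140.525 mm³

Volume = 26140.525 mm³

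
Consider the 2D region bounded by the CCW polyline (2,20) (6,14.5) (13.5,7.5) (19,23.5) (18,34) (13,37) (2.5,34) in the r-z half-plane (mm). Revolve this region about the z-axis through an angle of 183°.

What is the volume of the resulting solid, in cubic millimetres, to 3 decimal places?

Profile (r,z), 7 vertices: (2,20) (6,14.5) (13.5,7.5) (19,23.5) (18,34) (13,37) (2.5,34)
edge 0: (2,20)→(6,14.5)  cross = 2·14.5 − 6·20 = -91.0000; (r_i+r_j)·cross = 8·-91.0000 = -728.0000
edge 1: (6,14.5)→(13.5,7.5)  cross = 6·7.5 − 13.5·14.5 = -150.7500; (r_i+r_j)·cross = 19.5·-150.7500 = -2939.6250
edge 2: (13.5,7.5)→(19,23.5)  cross = 13.5·23.5 − 19·7.5 = 174.7500; (r_i+r_j)·cross = 32.5·174.7500 = 5679.3750
edge 3: (19,23.5)→(18,34)  cross = 19·34 − 18·23.5 = 223.0000; (r_i+r_j)·cross = 37·223.0000 = 8251.0000
edge 4: (18,34)→(13,37)  cross = 18·37 − 13·34 = 224.0000; (r_i+r_j)·cross = 31·224.0000 = 6944.0000
edge 5: (13,37)→(2.5,34)  cross = 13·34 − 2.5·37 = 349.5000; (r_i+r_j)·cross = 15.5·349.5000 = 5417.2500
edge 6: (2.5,34)→(2,20)  cross = 2.5·20 − 2·34 = -18.0000; (r_i+r_j)·cross = 4.5·-18.0000 = -81.0000
Σcross = 711.5000 → A = |Σcross|/2 = 355.7500 mm²
Σ(r_i+r_j)·cross = 22543.0000 → first moment M = |Σ|/6 = 3757.1667
R_c = M/A = 3757.1667/355.7500 = 10.5613 mm
θ = 183° = 3.193953 rad
V = θ·R_c·A = 3.193953·10.5613·355.7500 = 12000.212 mm³

Volume = 12000.212 mm³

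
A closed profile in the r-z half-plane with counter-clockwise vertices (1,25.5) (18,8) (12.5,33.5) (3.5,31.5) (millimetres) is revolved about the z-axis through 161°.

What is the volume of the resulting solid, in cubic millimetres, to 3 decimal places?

Volume = 5365.364 mm³

Profile (r,z), 4 vertices: (1,25.5) (18,8) (12.5,33.5) (3.5,31.5)
edge 0: (1,25.5)→(18,8)  cross = 1·8 − 18·25.5 = -451.0000; (r_i+r_j)·cross = 19·-451.0000 = -8569.0000
edge 1: (18,8)→(12.5,33.5)  cross = 18·33.5 − 12.5·8 = 503.0000; (r_i+r_j)·cross = 30.5·503.0000 = 15341.5000
edge 2: (12.5,33.5)→(3.5,31.5)  cross = 12.5·31.5 − 3.5·33.5 = 276.5000; (r_i+r_j)·cross = 16·276.5000 = 4424.0000
edge 3: (3.5,31.5)→(1,25.5)  cross = 3.5·25.5 − 1·31.5 = 57.7500; (r_i+r_j)·cross = 4.5·57.7500 = 259.8750
Σcross = 386.2500 → A = |Σcross|/2 = 193.1250 mm²
Σ(r_i+r_j)·cross = 11456.3750 → first moment M = |Σ|/6 = 1909.3958
R_c = M/A = 1909.3958/193.1250 = 9.8868 mm
θ = 161° = 2.809980 rad
V = θ·R_c·A = 2.809980·9.8868·193.1250 = 5365.364 mm³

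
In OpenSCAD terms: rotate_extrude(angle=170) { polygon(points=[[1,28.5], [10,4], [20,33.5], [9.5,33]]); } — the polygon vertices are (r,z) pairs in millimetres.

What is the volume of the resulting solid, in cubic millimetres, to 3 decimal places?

Profile (r,z), 4 vertices: (1,28.5) (10,4) (20,33.5) (9.5,33)
edge 0: (1,28.5)→(10,4)  cross = 1·4 − 10·28.5 = -281.0000; (r_i+r_j)·cross = 11·-281.0000 = -3091.0000
edge 1: (10,4)→(20,33.5)  cross = 10·33.5 − 20·4 = 255.0000; (r_i+r_j)·cross = 30·255.0000 = 7650.0000
edge 2: (20,33.5)→(9.5,33)  cross = 20·33 − 9.5·33.5 = 341.7500; (r_i+r_j)·cross = 29.5·341.7500 = 10081.6250
edge 3: (9.5,33)→(1,28.5)  cross = 9.5·28.5 − 1·33 = 237.7500; (r_i+r_j)·cross = 10.5·237.7500 = 2496.3750
Σcross = 553.5000 → A = |Σcross|/2 = 276.7500 mm²
Σ(r_i+r_j)·cross = 17137.0000 → first moment M = |Σ|/6 = 2856.1667
R_c = M/A = 2856.1667/276.7500 = 10.3204 mm
θ = 170° = 2.967060 rad
V = θ·R_c·A = 2.967060·10.3204·276.7500 = 8474.417 mm³

Volume = 8474.417 mm³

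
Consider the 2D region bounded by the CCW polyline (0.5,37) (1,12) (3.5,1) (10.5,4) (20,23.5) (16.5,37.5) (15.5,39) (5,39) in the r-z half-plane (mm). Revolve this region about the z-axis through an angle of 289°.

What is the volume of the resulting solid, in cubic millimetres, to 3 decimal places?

Profile (r,z), 8 vertices: (0.5,37) (1,12) (3.5,1) (10.5,4) (20,23.5) (16.5,37.5) (15.5,39) (5,39)
edge 0: (0.5,37)→(1,12)  cross = 0.5·12 − 1·37 = -31.0000; (r_i+r_j)·cross = 1.5·-31.0000 = -46.5000
edge 1: (1,12)→(3.5,1)  cross = 1·1 − 3.5·12 = -41.0000; (r_i+r_j)·cross = 4.5·-41.0000 = -184.5000
edge 2: (3.5,1)→(10.5,4)  cross = 3.5·4 − 10.5·1 = 3.5000; (r_i+r_j)·cross = 14·3.5000 = 49.0000
edge 3: (10.5,4)→(20,23.5)  cross = 10.5·23.5 − 20·4 = 166.7500; (r_i+r_j)·cross = 30.5·166.7500 = 5085.8750
edge 4: (20,23.5)→(16.5,37.5)  cross = 20·37.5 − 16.5·23.5 = 362.2500; (r_i+r_j)·cross = 36.5·362.2500 = 13222.1250
edge 5: (16.5,37.5)→(15.5,39)  cross = 16.5·39 − 15.5·37.5 = 62.2500; (r_i+r_j)·cross = 32·62.2500 = 1992.0000
edge 6: (15.5,39)→(5,39)  cross = 15.5·39 − 5·39 = 409.5000; (r_i+r_j)·cross = 20.5·409.5000 = 8394.7500
edge 7: (5,39)→(0.5,37)  cross = 5·37 − 0.5·39 = 165.5000; (r_i+r_j)·cross = 5.5·165.5000 = 910.2500
Σcross = 1097.7500 → A = |Σcross|/2 = 548.8750 mm²
Σ(r_i+r_j)·cross = 29423.0000 → first moment M = |Σ|/6 = 4903.8333
R_c = M/A = 4903.8333/548.8750 = 8.9343 mm
θ = 289° = 5.044002 rad
V = θ·R_c·A = 5.044002·8.9343·548.8750 = 24734.943 mm³

Volume = 24734.943 mm³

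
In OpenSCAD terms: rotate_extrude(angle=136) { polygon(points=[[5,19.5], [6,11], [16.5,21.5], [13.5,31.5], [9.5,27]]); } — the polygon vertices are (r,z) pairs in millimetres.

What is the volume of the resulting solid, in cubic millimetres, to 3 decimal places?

Profile (r,z), 5 vertices: (5,19.5) (6,11) (16.5,21.5) (13.5,31.5) (9.5,27)
edge 0: (5,19.5)→(6,11)  cross = 5·11 − 6·19.5 = -62.0000; (r_i+r_j)·cross = 11·-62.0000 = -682.0000
edge 1: (6,11)→(16.5,21.5)  cross = 6·21.5 − 16.5·11 = -52.5000; (r_i+r_j)·cross = 22.5·-52.5000 = -1181.2500
edge 2: (16.5,21.5)→(13.5,31.5)  cross = 16.5·31.5 − 13.5·21.5 = 229.5000; (r_i+r_j)·cross = 30·229.5000 = 6885.0000
edge 3: (13.5,31.5)→(9.5,27)  cross = 13.5·27 − 9.5·31.5 = 65.2500; (r_i+r_j)·cross = 23·65.2500 = 1500.7500
edge 4: (9.5,27)→(5,19.5)  cross = 9.5·19.5 − 5·27 = 50.2500; (r_i+r_j)·cross = 14.5·50.2500 = 728.6250
Σcross = 230.5000 → A = |Σcross|/2 = 115.2500 mm²
Σ(r_i+r_j)·cross = 7251.1250 → first moment M = |Σ|/6 = 1208.5208
R_c = M/A = 1208.5208/115.2500 = 10.4861 mm
θ = 136° = 2.373648 rad
V = θ·R_c·A = 2.373648·10.4861·115.2500 = 2868.603 mm³

Volume = 2868.603 mm³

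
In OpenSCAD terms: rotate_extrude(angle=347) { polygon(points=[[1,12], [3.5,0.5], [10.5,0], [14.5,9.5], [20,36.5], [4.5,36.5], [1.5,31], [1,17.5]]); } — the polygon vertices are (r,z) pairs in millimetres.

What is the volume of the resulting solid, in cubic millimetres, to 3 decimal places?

Profile (r,z), 8 vertices: (1,12) (3.5,0.5) (10.5,0) (14.5,9.5) (20,36.5) (4.5,36.5) (1.5,31) (1,17.5)
edge 0: (1,12)→(3.5,0.5)  cross = 1·0.5 − 3.5·12 = -41.5000; (r_i+r_j)·cross = 4.5·-41.5000 = -186.7500
edge 1: (3.5,0.5)→(10.5,0)  cross = 3.5·0 − 10.5·0.5 = -5.2500; (r_i+r_j)·cross = 14·-5.2500 = -73.5000
edge 2: (10.5,0)→(14.5,9.5)  cross = 10.5·9.5 − 14.5·0 = 99.7500; (r_i+r_j)·cross = 25·99.7500 = 2493.7500
edge 3: (14.5,9.5)→(20,36.5)  cross = 14.5·36.5 − 20·9.5 = 339.2500; (r_i+r_j)·cross = 34.5·339.2500 = 11704.1250
edge 4: (20,36.5)→(4.5,36.5)  cross = 20·36.5 − 4.5·36.5 = 565.7500; (r_i+r_j)·cross = 24.5·565.7500 = 13860.8750
edge 5: (4.5,36.5)→(1.5,31)  cross = 4.5·31 − 1.5·36.5 = 84.7500; (r_i+r_j)·cross = 6·84.7500 = 508.5000
edge 6: (1.5,31)→(1,17.5)  cross = 1.5·17.5 − 1·31 = -4.7500; (r_i+r_j)·cross = 2.5·-4.7500 = -11.8750
edge 7: (1,17.5)→(1,12)  cross = 1·12 − 1·17.5 = -5.5000; (r_i+r_j)·cross = 2·-5.5000 = -11.0000
Σcross = 1032.5000 → A = |Σcross|/2 = 516.2500 mm²
Σ(r_i+r_j)·cross = 28284.1250 → first moment M = |Σ|/6 = 4714.0208
R_c = M/A = 4714.0208/516.2500 = 9.1313 mm
θ = 347° = 6.056293 rad
V = θ·R_c·A = 6.056293·9.1313·516.2500 = 28549.489 mm³

Volume = 28549.489 mm³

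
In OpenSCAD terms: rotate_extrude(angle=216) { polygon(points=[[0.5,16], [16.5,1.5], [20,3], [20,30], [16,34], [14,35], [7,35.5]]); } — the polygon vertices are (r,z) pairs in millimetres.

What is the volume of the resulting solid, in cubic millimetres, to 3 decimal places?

Volume = 21083.464 mm³

Profile (r,z), 7 vertices: (0.5,16) (16.5,1.5) (20,3) (20,30) (16,34) (14,35) (7,35.5)
edge 0: (0.5,16)→(16.5,1.5)  cross = 0.5·1.5 − 16.5·16 = -263.2500; (r_i+r_j)·cross = 17·-263.2500 = -4475.2500
edge 1: (16.5,1.5)→(20,3)  cross = 16.5·3 − 20·1.5 = 19.5000; (r_i+r_j)·cross = 36.5·19.5000 = 711.7500
edge 2: (20,3)→(20,30)  cross = 20·30 − 20·3 = 540.0000; (r_i+r_j)·cross = 40·540.0000 = 21600.0000
edge 3: (20,30)→(16,34)  cross = 20·34 − 16·30 = 200.0000; (r_i+r_j)·cross = 36·200.0000 = 7200.0000
edge 4: (16,34)→(14,35)  cross = 16·35 − 14·34 = 84.0000; (r_i+r_j)·cross = 30·84.0000 = 2520.0000
edge 5: (14,35)→(7,35.5)  cross = 14·35.5 − 7·35 = 252.0000; (r_i+r_j)·cross = 21·252.0000 = 5292.0000
edge 6: (7,35.5)→(0.5,16)  cross = 7·16 − 0.5·35.5 = 94.2500; (r_i+r_j)·cross = 7.5·94.2500 = 706.8750
Σcross = 926.5000 → A = |Σcross|/2 = 463.2500 mm²
Σ(r_i+r_j)·cross = 33555.3750 → first moment M = |Σ|/6 = 5592.5625
R_c = M/A = 5592.5625/463.2500 = 12.0725 mm
θ = 216° = 3.769911 rad
V = θ·R_c·A = 3.769911·12.0725·463.2500 = 21083.464 mm³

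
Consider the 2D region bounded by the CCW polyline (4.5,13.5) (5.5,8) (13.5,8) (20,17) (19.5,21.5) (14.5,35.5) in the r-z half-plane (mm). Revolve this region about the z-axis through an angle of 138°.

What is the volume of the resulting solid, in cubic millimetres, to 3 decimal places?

Volume = 7322.607 mm³

Profile (r,z), 6 vertices: (4.5,13.5) (5.5,8) (13.5,8) (20,17) (19.5,21.5) (14.5,35.5)
edge 0: (4.5,13.5)→(5.5,8)  cross = 4.5·8 − 5.5·13.5 = -38.2500; (r_i+r_j)·cross = 10·-38.2500 = -382.5000
edge 1: (5.5,8)→(13.5,8)  cross = 5.5·8 − 13.5·8 = -64.0000; (r_i+r_j)·cross = 19·-64.0000 = -1216.0000
edge 2: (13.5,8)→(20,17)  cross = 13.5·17 − 20·8 = 69.5000; (r_i+r_j)·cross = 33.5·69.5000 = 2328.2500
edge 3: (20,17)→(19.5,21.5)  cross = 20·21.5 − 19.5·17 = 98.5000; (r_i+r_j)·cross = 39.5·98.5000 = 3890.7500
edge 4: (19.5,21.5)→(14.5,35.5)  cross = 19.5·35.5 − 14.5·21.5 = 380.5000; (r_i+r_j)·cross = 34·380.5000 = 12937.0000
edge 5: (14.5,35.5)→(4.5,13.5)  cross = 14.5·13.5 − 4.5·35.5 = 36.0000; (r_i+r_j)·cross = 19·36.0000 = 684.0000
Σcross = 482.2500 → A = |Σcross|/2 = 241.1250 mm²
Σ(r_i+r_j)·cross = 18241.5000 → first moment M = |Σ|/6 = 3040.2500
R_c = M/A = 3040.2500/241.1250 = 12.6086 mm
θ = 138° = 2.408554 rad
V = θ·R_c·A = 2.408554·12.6086·241.1250 = 7322.607 mm³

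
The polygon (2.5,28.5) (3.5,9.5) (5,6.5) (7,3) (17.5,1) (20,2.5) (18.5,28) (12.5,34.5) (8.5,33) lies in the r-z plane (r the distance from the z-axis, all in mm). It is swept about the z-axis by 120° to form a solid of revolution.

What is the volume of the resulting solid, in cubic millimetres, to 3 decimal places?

Volume = 11072.412 mm³

Profile (r,z), 9 vertices: (2.5,28.5) (3.5,9.5) (5,6.5) (7,3) (17.5,1) (20,2.5) (18.5,28) (12.5,34.5) (8.5,33)
edge 0: (2.5,28.5)→(3.5,9.5)  cross = 2.5·9.5 − 3.5·28.5 = -76.0000; (r_i+r_j)·cross = 6·-76.0000 = -456.0000
edge 1: (3.5,9.5)→(5,6.5)  cross = 3.5·6.5 − 5·9.5 = -24.7500; (r_i+r_j)·cross = 8.5·-24.7500 = -210.3750
edge 2: (5,6.5)→(7,3)  cross = 5·3 − 7·6.5 = -30.5000; (r_i+r_j)·cross = 12·-30.5000 = -366.0000
edge 3: (7,3)→(17.5,1)  cross = 7·1 − 17.5·3 = -45.5000; (r_i+r_j)·cross = 24.5·-45.5000 = -1114.7500
edge 4: (17.5,1)→(20,2.5)  cross = 17.5·2.5 − 20·1 = 23.7500; (r_i+r_j)·cross = 37.5·23.7500 = 890.6250
edge 5: (20,2.5)→(18.5,28)  cross = 20·28 − 18.5·2.5 = 513.7500; (r_i+r_j)·cross = 38.5·513.7500 = 19779.3750
edge 6: (18.5,28)→(12.5,34.5)  cross = 18.5·34.5 − 12.5·28 = 288.2500; (r_i+r_j)·cross = 31·288.2500 = 8935.7500
edge 7: (12.5,34.5)→(8.5,33)  cross = 12.5·33 − 8.5·34.5 = 119.2500; (r_i+r_j)·cross = 21·119.2500 = 2504.2500
edge 8: (8.5,33)→(2.5,28.5)  cross = 8.5·28.5 − 2.5·33 = 159.7500; (r_i+r_j)·cross = 11·159.7500 = 1757.2500
Σcross = 928.0000 → A = |Σcross|/2 = 464.0000 mm²
Σ(r_i+r_j)·cross = 31720.1250 → first moment M = |Σ|/6 = 5286.6875
R_c = M/A = 5286.6875/464.0000 = 11.3937 mm
θ = 120° = 2.094395 rad
V = θ·R_c·A = 2.094395·11.3937·464.0000 = 11072.412 mm³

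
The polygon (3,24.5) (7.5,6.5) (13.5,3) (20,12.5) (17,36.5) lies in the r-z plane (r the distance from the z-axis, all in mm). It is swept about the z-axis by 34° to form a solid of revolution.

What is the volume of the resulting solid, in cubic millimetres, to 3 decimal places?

Volume = 2555.207 mm³

Profile (r,z), 5 vertices: (3,24.5) (7.5,6.5) (13.5,3) (20,12.5) (17,36.5)
edge 0: (3,24.5)→(7.5,6.5)  cross = 3·6.5 − 7.5·24.5 = -164.2500; (r_i+r_j)·cross = 10.5·-164.2500 = -1724.6250
edge 1: (7.5,6.5)→(13.5,3)  cross = 7.5·3 − 13.5·6.5 = -65.2500; (r_i+r_j)·cross = 21·-65.2500 = -1370.2500
edge 2: (13.5,3)→(20,12.5)  cross = 13.5·12.5 − 20·3 = 108.7500; (r_i+r_j)·cross = 33.5·108.7500 = 3643.1250
edge 3: (20,12.5)→(17,36.5)  cross = 20·36.5 − 17·12.5 = 517.5000; (r_i+r_j)·cross = 37·517.5000 = 19147.5000
edge 4: (17,36.5)→(3,24.5)  cross = 17·24.5 − 3·36.5 = 307.0000; (r_i+r_j)·cross = 20·307.0000 = 6140.0000
Σcross = 703.7500 → A = |Σcross|/2 = 351.8750 mm²
Σ(r_i+r_j)·cross = 25835.7500 → first moment M = |Σ|/6 = 4305.9583
R_c = M/A = 4305.9583/351.8750 = 12.2372 mm
θ = 34° = 0.593412 rad
V = θ·R_c·A = 0.593412·12.2372·351.8750 = 2555.207 mm³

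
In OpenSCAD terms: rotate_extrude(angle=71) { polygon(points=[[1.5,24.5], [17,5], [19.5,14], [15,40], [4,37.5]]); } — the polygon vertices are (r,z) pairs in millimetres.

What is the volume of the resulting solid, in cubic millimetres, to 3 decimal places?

Volume = 5184.719 mm³

Profile (r,z), 5 vertices: (1.5,24.5) (17,5) (19.5,14) (15,40) (4,37.5)
edge 0: (1.5,24.5)→(17,5)  cross = 1.5·5 − 17·24.5 = -409.0000; (r_i+r_j)·cross = 18.5·-409.0000 = -7566.5000
edge 1: (17,5)→(19.5,14)  cross = 17·14 − 19.5·5 = 140.5000; (r_i+r_j)·cross = 36.5·140.5000 = 5128.2500
edge 2: (19.5,14)→(15,40)  cross = 19.5·40 − 15·14 = 570.0000; (r_i+r_j)·cross = 34.5·570.0000 = 19665.0000
edge 3: (15,40)→(4,37.5)  cross = 15·37.5 − 4·40 = 402.5000; (r_i+r_j)·cross = 19·402.5000 = 7647.5000
edge 4: (4,37.5)→(1.5,24.5)  cross = 4·24.5 − 1.5·37.5 = 41.7500; (r_i+r_j)·cross = 5.5·41.7500 = 229.6250
Σcross = 745.7500 → A = |Σcross|/2 = 372.8750 mm²
Σ(r_i+r_j)·cross = 25103.8750 → first moment M = |Σ|/6 = 4183.9792
R_c = M/A = 4183.9792/372.8750 = 11.2209 mm
θ = 71° = 1.239184 rad
V = θ·R_c·A = 1.239184·11.2209·372.8750 = 5184.719 mm³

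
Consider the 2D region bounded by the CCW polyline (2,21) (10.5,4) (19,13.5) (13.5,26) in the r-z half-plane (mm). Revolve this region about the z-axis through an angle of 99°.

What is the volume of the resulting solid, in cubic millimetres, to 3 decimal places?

Profile (r,z), 4 vertices: (2,21) (10.5,4) (19,13.5) (13.5,26)
edge 0: (2,21)→(10.5,4)  cross = 2·4 − 10.5·21 = -212.5000; (r_i+r_j)·cross = 12.5·-212.5000 = -2656.2500
edge 1: (10.5,4)→(19,13.5)  cross = 10.5·13.5 − 19·4 = 65.7500; (r_i+r_j)·cross = 29.5·65.7500 = 1939.6250
edge 2: (19,13.5)→(13.5,26)  cross = 19·26 − 13.5·13.5 = 311.7500; (r_i+r_j)·cross = 32.5·311.7500 = 10131.8750
edge 3: (13.5,26)→(2,21)  cross = 13.5·21 − 2·26 = 231.5000; (r_i+r_j)·cross = 15.5·231.5000 = 3588.2500
Σcross = 396.5000 → A = |Σcross|/2 = 198.2500 mm²
Σ(r_i+r_j)·cross = 13003.5000 → first moment M = |Σ|/6 = 2167.2500
R_c = M/A = 2167.2500/198.2500 = 10.9319 mm
θ = 99° = 1.727876 rad
V = θ·R_c·A = 1.727876·10.9319·198.2500 = 3744.739 mm³

Volume = 3744.739 mm³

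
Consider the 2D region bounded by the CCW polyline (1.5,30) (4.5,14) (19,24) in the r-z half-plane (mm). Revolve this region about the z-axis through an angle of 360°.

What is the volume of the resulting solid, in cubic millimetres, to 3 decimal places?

Profile (r,z), 3 vertices: (1.5,30) (4.5,14) (19,24)
edge 0: (1.5,30)→(4.5,14)  cross = 1.5·14 − 4.5·30 = -114.0000; (r_i+r_j)·cross = 6·-114.0000 = -684.0000
edge 1: (4.5,14)→(19,24)  cross = 4.5·24 − 19·14 = -158.0000; (r_i+r_j)·cross = 23.5·-158.0000 = -3713.0000
edge 2: (19,24)→(1.5,30)  cross = 19·30 − 1.5·24 = 534.0000; (r_i+r_j)·cross = 20.5·534.0000 = 10947.0000
Σcross = 262.0000 → A = |Σcross|/2 = 131.0000 mm²
Σ(r_i+r_j)·cross = 6550.0000 → first moment M = |Σ|/6 = 1091.6667
R_c = M/A = 1091.6667/131.0000 = 8.3333 mm
θ = 360° = 6.283185 rad
V = θ·R_c·A = 6.283185·8.3333·131.0000 = 6859.144 mm³

Volume = 6859.144 mm³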